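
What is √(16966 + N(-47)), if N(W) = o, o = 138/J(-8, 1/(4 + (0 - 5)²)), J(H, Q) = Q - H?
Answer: 2*√230499910/233 ≈ 130.32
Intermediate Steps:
o = 4002/233 (o = 138/(1/(4 + (0 - 5)²) - 1*(-8)) = 138/(1/(4 + (-5)²) + 8) = 138/(1/(4 + 25) + 8) = 138/(1/29 + 8) = 138/(233/29) = 138*(29/233) = 4002/233 ≈ 17.176)
N(W) = 4002/233
√(16966 + N(-47)) = √(16966 + 4002/233) = √(3957080/233) = 2*√230499910/233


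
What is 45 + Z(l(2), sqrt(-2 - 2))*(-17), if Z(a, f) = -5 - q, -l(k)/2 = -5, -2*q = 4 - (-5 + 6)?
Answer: 209/2 ≈ 104.50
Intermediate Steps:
q = -3/2 (q = -(4 - (-5 + 6))/2 = -(4 - 1*1)/2 = -(4 - 1)/2 = -1/2*3 = -3/2 ≈ -1.5000)
l(k) = 10 (l(k) = -2*(-5) = 10)
Z(a, f) = -7/2 (Z(a, f) = -5 - 1*(-3/2) = -5 + 3/2 = -7/2)
45 + Z(l(2), sqrt(-2 - 2))*(-17) = 45 - 7/2*(-17) = 45 + 119/2 = 209/2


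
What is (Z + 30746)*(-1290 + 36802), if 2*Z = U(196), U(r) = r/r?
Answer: 1091869708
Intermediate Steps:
U(r) = 1
Z = 1/2 (Z = (1/2)*1 = 1/2 ≈ 0.50000)
(Z + 30746)*(-1290 + 36802) = (1/2 + 30746)*(-1290 + 36802) = (61493/2)*35512 = 1091869708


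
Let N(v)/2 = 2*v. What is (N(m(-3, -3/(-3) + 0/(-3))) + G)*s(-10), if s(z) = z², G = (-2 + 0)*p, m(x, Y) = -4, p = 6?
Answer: -2800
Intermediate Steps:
N(v) = 4*v (N(v) = 2*(2*v) = 4*v)
G = -12 (G = (-2 + 0)*6 = -2*6 = -12)
(N(m(-3, -3/(-3) + 0/(-3))) + G)*s(-10) = (4*(-4) - 12)*(-10)² = (-16 - 12)*100 = -28*100 = -2800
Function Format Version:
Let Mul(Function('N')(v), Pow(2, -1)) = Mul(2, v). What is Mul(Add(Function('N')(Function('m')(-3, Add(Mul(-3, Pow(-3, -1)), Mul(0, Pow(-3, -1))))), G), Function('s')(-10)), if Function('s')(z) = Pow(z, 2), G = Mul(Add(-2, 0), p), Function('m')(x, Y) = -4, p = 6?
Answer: -2800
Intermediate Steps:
Function('N')(v) = Mul(4, v) (Function('N')(v) = Mul(2, Mul(2, v)) = Mul(4, v))
G = -12 (G = Mul(Add(-2, 0), 6) = Mul(-2, 6) = -12)
Mul(Add(Function('N')(Function('m')(-3, Add(Mul(-3, Pow(-3, -1)), Mul(0, Pow(-3, -1))))), G), Function('s')(-10)) = Mul(Add(Mul(4, -4), -12), Pow(-10, 2)) = Mul(Add(-16, -12), 100) = Mul(-28, 100) = -2800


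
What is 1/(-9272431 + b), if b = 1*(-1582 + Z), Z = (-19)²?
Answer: -1/9273652 ≈ -1.0783e-7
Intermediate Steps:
Z = 361
b = -1221 (b = 1*(-1582 + 361) = 1*(-1221) = -1221)
1/(-9272431 + b) = 1/(-9272431 - 1221) = 1/(-9273652) = -1/9273652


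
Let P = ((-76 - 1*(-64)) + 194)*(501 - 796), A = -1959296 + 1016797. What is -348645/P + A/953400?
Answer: 4025648167/731257800 ≈ 5.5051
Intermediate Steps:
A = -942499
P = -53690 (P = ((-76 + 64) + 194)*(-295) = (-12 + 194)*(-295) = 182*(-295) = -53690)
-348645/P + A/953400 = -348645/(-53690) - 942499/953400 = -348645*(-1/53690) - 942499*1/953400 = 69729/10738 - 942499/953400 = 4025648167/731257800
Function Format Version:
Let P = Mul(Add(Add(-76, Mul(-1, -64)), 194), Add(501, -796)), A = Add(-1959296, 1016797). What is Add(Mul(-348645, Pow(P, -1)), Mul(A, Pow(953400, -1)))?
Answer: Rational(4025648167, 731257800) ≈ 5.5051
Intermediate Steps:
A = -942499
P = -53690 (P = Mul(Add(Add(-76, 64), 194), -295) = Mul(Add(-12, 194), -295) = Mul(182, -295) = -53690)
Add(Mul(-348645, Pow(P, -1)), Mul(A, Pow(953400, -1))) = Add(Mul(-348645, Pow(-53690, -1)), Mul(-942499, Pow(953400, -1))) = Add(Mul(-348645, Rational(-1, 53690)), Mul(-942499, Rational(1, 953400))) = Add(Rational(69729, 10738), Rational(-942499, 953400)) = Rational(4025648167, 731257800)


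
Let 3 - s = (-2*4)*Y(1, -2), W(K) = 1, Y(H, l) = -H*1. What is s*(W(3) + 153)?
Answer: -770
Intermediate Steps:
Y(H, l) = -H
s = -5 (s = 3 - (-2*4)*(-1*1) = 3 - (-8)*(-1) = 3 - 1*8 = 3 - 8 = -5)
s*(W(3) + 153) = -5*(1 + 153) = -5*154 = -770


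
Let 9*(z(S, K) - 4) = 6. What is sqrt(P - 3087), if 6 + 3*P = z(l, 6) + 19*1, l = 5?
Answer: I*sqrt(27730)/3 ≈ 55.508*I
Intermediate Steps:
z(S, K) = 14/3 (z(S, K) = 4 + (1/9)*6 = 4 + 2/3 = 14/3)
P = 53/9 (P = -2 + (14/3 + 19*1)/3 = -2 + (14/3 + 19)/3 = -2 + (1/3)*(71/3) = -2 + 71/9 = 53/9 ≈ 5.8889)
sqrt(P - 3087) = sqrt(53/9 - 3087) = sqrt(-27730/9) = I*sqrt(27730)/3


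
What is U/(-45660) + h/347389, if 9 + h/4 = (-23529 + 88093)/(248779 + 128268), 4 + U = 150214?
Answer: -655847041370573/199354573990726 ≈ -3.2899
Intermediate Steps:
U = 150210 (U = -4 + 150214 = 150210)
h = -13315436/377047 (h = -36 + 4*((-23529 + 88093)/(248779 + 128268)) = -36 + 4*(64564/377047) = -36 + 258256/377047 = -13315436/377047 ≈ -35.315)
U/(-45660) + h/347389 = 150210/(-45660) - 13315436/377047/347389 = 150210*(-1/45660) - 13315436/377047*1/347389 = -5007/1522 - 13315436/130981980283 = -655847041370573/199354573990726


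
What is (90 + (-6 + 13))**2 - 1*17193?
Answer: -7784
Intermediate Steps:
(90 + (-6 + 13))**2 - 1*17193 = (90 + 7)**2 - 17193 = 97**2 - 17193 = 9409 - 17193 = -7784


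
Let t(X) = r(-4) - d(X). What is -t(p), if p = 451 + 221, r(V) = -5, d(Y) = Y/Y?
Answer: 6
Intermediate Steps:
d(Y) = 1
p = 672
t(X) = -6 (t(X) = -5 - 1*1 = -5 - 1 = -6)
-t(p) = -1*(-6) = 6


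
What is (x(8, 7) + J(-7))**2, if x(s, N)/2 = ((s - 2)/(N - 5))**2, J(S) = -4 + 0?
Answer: 196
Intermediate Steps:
J(S) = -4
x(s, N) = 2*(-2 + s)**2/(-5 + N)**2 (x(s, N) = 2*((s - 2)/(N - 5))**2 = 2*((-2 + s)/(-5 + N))**2 = 2*((-2 + s)**2/(-5 + N)**2) = 2*(-2 + s)**2/(-5 + N)**2)
(x(8, 7) + J(-7))**2 = (2*(-2 + 8)**2/(-5 + 7)**2 - 4)**2 = (2*6**2/2**2 - 4)**2 = (2*(1/4)*36 - 4)**2 = (18 - 4)**2 = 14**2 = 196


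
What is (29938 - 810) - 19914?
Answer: 9214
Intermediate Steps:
(29938 - 810) - 19914 = 29128 - 19914 = 9214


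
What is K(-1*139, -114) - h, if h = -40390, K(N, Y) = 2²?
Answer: 40394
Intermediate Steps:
K(N, Y) = 4
K(-1*139, -114) - h = 4 - 1*(-40390) = 4 + 40390 = 40394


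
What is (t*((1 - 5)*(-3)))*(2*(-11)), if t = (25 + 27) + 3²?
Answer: -16104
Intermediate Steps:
t = 61 (t = 52 + 9 = 61)
(t*((1 - 5)*(-3)))*(2*(-11)) = (61*((1 - 5)*(-3)))*(2*(-11)) = (61*(-4*(-3)))*(-22) = (61*12)*(-22) = 732*(-22) = -16104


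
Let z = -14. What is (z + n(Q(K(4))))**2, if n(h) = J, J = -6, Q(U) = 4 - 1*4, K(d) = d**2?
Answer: 400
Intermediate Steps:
Q(U) = 0 (Q(U) = 4 - 4 = 0)
n(h) = -6
(z + n(Q(K(4))))**2 = (-14 - 6)**2 = (-20)**2 = 400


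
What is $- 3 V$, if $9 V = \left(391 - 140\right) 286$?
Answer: $- \frac{71786}{3} \approx -23929.0$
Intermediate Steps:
$V = \frac{71786}{9}$ ($V = \frac{\left(391 - 140\right) 286}{9} = \frac{251 \cdot 286}{9} = \frac{1}{9} \cdot 71786 = \frac{71786}{9} \approx 7976.2$)
$- 3 V = \left(-3\right) \frac{71786}{9} = - \frac{71786}{3}$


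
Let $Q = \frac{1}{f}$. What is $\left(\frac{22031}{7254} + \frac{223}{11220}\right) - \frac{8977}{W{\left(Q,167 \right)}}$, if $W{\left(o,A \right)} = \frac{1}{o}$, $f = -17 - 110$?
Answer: $\frac{127039207739}{1722752460} \approx 73.742$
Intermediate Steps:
$f = -127$ ($f = -17 - 110 = -127$)
$Q = - \frac{1}{127}$ ($Q = \frac{1}{-127} = - \frac{1}{127} \approx -0.007874$)
$\left(\frac{22031}{7254} + \frac{223}{11220}\right) - \frac{8977}{W{\left(Q,167 \right)}} = \left(\frac{22031}{7254} + \frac{223}{11220}\right) - \frac{8977}{\frac{1}{- \frac{1}{127}}} = \left(22031 \cdot \frac{1}{7254} + 223 \cdot \frac{1}{11220}\right) - \frac{8977}{-127} = \left(\frac{22031}{7254} + \frac{223}{11220}\right) - 8977 \left(- \frac{1}{127}\right) = \frac{41467577}{13564980} - - \frac{8977}{127} = \frac{41467577}{13564980} + \frac{8977}{127} = \frac{127039207739}{1722752460}$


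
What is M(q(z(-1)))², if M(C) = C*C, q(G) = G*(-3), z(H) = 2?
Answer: 1296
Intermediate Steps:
q(G) = -3*G
M(C) = C²
M(q(z(-1)))² = ((-3*2)²)² = ((-6)²)² = 36² = 1296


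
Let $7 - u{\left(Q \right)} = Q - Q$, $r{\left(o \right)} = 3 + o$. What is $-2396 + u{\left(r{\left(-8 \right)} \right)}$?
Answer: $-2389$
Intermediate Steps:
$u{\left(Q \right)} = 7$ ($u{\left(Q \right)} = 7 - \left(Q - Q\right) = 7 - 0 = 7 + 0 = 7$)
$-2396 + u{\left(r{\left(-8 \right)} \right)} = -2396 + 7 = -2389$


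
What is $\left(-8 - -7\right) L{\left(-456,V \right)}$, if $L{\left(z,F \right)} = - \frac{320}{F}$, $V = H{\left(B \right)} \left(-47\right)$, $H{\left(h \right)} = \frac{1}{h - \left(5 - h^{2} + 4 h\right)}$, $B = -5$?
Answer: $- \frac{11200}{47} \approx -238.3$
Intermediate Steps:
$H{\left(h \right)} = \frac{1}{-5 + h^{2} - 3 h}$ ($H{\left(h \right)} = \frac{1}{h - \left(5 - h^{2} + 4 h\right)} = \frac{1}{-5 + h^{2} - 3 h}$)
$V = - \frac{47}{35}$ ($V = \frac{1}{-5 + \left(-5\right)^{2} - -15} \left(-47\right) = \frac{1}{-5 + 25 + 15} \left(-47\right) = \frac{1}{35} \left(-47\right) = - \frac{47}{35} \approx -1.3429$)
$\left(-8 - -7\right) L{\left(-456,V \right)} = \left(-8 - -7\right) \left(- \frac{320}{- \frac{47}{35}}\right) = \left(-8 + 7\right) \left(\left(-320\right) \left(- \frac{35}{47}\right)\right) = \left(-1\right) \frac{11200}{47} = - \frac{11200}{47}$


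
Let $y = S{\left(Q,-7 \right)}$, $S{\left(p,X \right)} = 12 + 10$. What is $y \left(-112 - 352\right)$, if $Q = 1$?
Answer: $-10208$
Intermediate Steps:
$S{\left(p,X \right)} = 22$
$y = 22$
$y \left(-112 - 352\right) = 22 \left(-112 - 352\right) = 22 \left(-464\right) = -10208$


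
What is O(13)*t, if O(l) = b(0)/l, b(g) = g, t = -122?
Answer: 0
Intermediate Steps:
O(l) = 0 (O(l) = 0/l = 0)
O(13)*t = 0*(-122) = 0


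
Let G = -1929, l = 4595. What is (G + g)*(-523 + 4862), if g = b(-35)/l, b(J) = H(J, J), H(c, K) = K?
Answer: -7691996962/919 ≈ -8.3700e+6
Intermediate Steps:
b(J) = J
g = -7/919 (g = -35/4595 = -35*1/4595 = -7/919 ≈ -0.0076170)
(G + g)*(-523 + 4862) = (-1929 - 7/919)*(-523 + 4862) = -1772758/919*4339 = -7691996962/919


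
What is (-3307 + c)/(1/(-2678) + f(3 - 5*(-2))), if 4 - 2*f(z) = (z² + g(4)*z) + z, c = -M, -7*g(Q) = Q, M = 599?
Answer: 73221876/1598773 ≈ 45.799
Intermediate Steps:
g(Q) = -Q/7
c = -599 (c = -1*599 = -599)
f(z) = 2 - 3*z/14 - z²/2 (f(z) = 2 - ((z² + (-⅐*4)*z) + z)/2 = 2 - ((z² - 4*z/7) + z)/2 = 2 - (z² + 3*z/7)/2 = 2 + (-3*z/14 - z²/2) = 2 - 3*z/14 - z²/2)
(-3307 + c)/(1/(-2678) + f(3 - 5*(-2))) = (-3307 - 599)/(1/(-2678) + (2 - 3*(3 - 5*(-2))/14 - (3 - 5*(-2))²/2)) = -3906/(-1/2678 + (2 - 3*(3 + 10)/14 - (3 + 10)²/2)) = -3906/(-1/2678 + (2 - 3/14*13 - ½*13²)) = -3906/(-1/2678 + (2 - 39/14 - ½*169)) = -3906/(-1/2678 + (2 - 39/14 - 169/2)) = -3906/(-1/2678 - 597/7) = -3906/(-1598773/18746) = -3906*(-18746/1598773) = 73221876/1598773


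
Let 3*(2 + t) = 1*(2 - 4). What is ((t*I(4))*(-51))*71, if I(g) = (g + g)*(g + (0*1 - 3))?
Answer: 77248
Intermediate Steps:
t = -8/3 (t = -2 + (1*(2 - 4))/3 = -2 + (1*(-2))/3 = -2 + (1/3)*(-2) = -2 - 2/3 = -8/3 ≈ -2.6667)
I(g) = 2*g*(-3 + g) (I(g) = (2*g)*(g + (0 - 3)) = (2*g)*(g - 3) = (2*g)*(-3 + g) = 2*g*(-3 + g))
((t*I(4))*(-51))*71 = (-16*4*(-3 + 4)/3*(-51))*71 = (-16*4/3*(-51))*71 = (-8/3*8*(-51))*71 = -64/3*(-51)*71 = 1088*71 = 77248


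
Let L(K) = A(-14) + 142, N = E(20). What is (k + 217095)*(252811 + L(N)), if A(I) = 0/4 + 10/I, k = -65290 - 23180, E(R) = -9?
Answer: 32535987750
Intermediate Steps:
k = -88470
A(I) = 10/I (A(I) = 0*(1/4) + 10/I = 0 + 10/I = 10/I)
N = -9
L(K) = 989/7 (L(K) = 10/(-14) + 142 = 10*(-1/14) + 142 = -5/7 + 142 = 989/7)
(k + 217095)*(252811 + L(N)) = (-88470 + 217095)*(252811 + 989/7) = 128625*(1770666/7) = 32535987750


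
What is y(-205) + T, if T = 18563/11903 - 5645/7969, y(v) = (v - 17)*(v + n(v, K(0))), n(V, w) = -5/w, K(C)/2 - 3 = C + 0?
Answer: 4334480280977/94855007 ≈ 45696.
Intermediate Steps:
K(C) = 6 + 2*C (K(C) = 6 + 2*(C + 0) = 6 + 2*C)
y(v) = (-17 + v)*(-⅚ + v) (y(v) = (v - 17)*(v - 5/(6 + 2*0)) = (-17 + v)*(v - 5/(6 + 0)) = (-17 + v)*(v - 5/6) = (-17 + v)*(v - 5*⅙) = (-17 + v)*(v - ⅚) = (-17 + v)*(-⅚ + v))
T = 80736112/94855007 (T = 18563*(1/11903) - 5645*1/7969 = 18563/11903 - 5645/7969 = 80736112/94855007 ≈ 0.85115)
y(-205) + T = (85/6 + (-205)² - 107/6*(-205)) + 80736112/94855007 = (85/6 + 42025 + 21935/6) + 80736112/94855007 = 45695 + 80736112/94855007 = 4334480280977/94855007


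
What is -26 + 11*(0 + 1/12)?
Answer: -301/12 ≈ -25.083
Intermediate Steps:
-26 + 11*(0 + 1/12) = -26 + 11*(1/12) = -26 + 11/12 = -301/12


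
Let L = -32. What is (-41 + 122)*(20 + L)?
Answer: -972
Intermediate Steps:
(-41 + 122)*(20 + L) = (-41 + 122)*(20 - 32) = 81*(-12) = -972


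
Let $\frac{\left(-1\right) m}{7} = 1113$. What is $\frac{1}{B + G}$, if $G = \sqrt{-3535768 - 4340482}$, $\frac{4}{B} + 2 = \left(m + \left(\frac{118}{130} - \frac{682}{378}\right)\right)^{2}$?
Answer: $\frac{110631033820494428002398}{13225826238205348129041028690759637725} - \frac{83960172913539743717084526148801 i \sqrt{12602}}{26451652476410696258082057381519275450} \approx 8.3648 \cdot 10^{-15} - 0.00035632 i$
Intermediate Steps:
$m = -7791$ ($m = \left(-7\right) 1113 = -7791$)
$B = \frac{603684900}{9162978386613151}$ ($B = \frac{4}{-2 + \left(-7791 + \left(\frac{118}{130} - \frac{682}{378}\right)\right)^{2}} = \frac{4}{-2 + \left(-7791 + \left(118 \cdot \frac{1}{130} - \frac{341}{189}\right)\right)^{2}} = \frac{4}{-2 + \left(-7791 + \left(\frac{59}{65} - \frac{341}{189}\right)\right)^{2}} = \frac{4}{-2 + \left(-7791 - \frac{11014}{12285}\right)^{2}} = \frac{4}{-2 + \left(- \frac{95723449}{12285}\right)^{2}} = \frac{4}{-2 + \frac{9162978688455601}{150921225}} = \frac{4}{\frac{9162978386613151}{150921225}} = 4 \cdot \frac{150921225}{9162978386613151} = \frac{603684900}{9162978386613151} \approx 6.5883 \cdot 10^{-8}$)
$G = 25 i \sqrt{12602}$ ($G = \sqrt{-7876250} = 25 i \sqrt{12602} \approx 2806.5 i$)
$\frac{1}{B + G} = \frac{1}{\frac{603684900}{9162978386613151} + 25 i \sqrt{12602}}$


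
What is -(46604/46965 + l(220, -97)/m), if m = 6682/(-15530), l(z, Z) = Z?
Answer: -35529976789/156910065 ≈ -226.44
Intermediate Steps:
m = -3341/7765 (m = 6682*(-1/15530) = -3341/7765 ≈ -0.43026)
-(46604/46965 + l(220, -97)/m) = -(46604/46965 - 97/(-3341/7765)) = -(46604*(1/46965) - 97*(-7765/3341)) = -(46604/46965 + 753205/3341) = -1*35529976789/156910065 = -35529976789/156910065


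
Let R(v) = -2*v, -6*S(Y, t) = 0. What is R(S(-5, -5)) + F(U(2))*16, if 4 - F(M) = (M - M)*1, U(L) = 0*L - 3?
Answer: 64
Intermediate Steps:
S(Y, t) = 0 (S(Y, t) = -⅙*0 = 0)
U(L) = -3 (U(L) = 0 - 3 = -3)
F(M) = 4 (F(M) = 4 - (M - M) = 4 - 0 = 4 - 1*0 = 4 + 0 = 4)
R(S(-5, -5)) + F(U(2))*16 = -2*0 + 4*16 = 0 + 64 = 64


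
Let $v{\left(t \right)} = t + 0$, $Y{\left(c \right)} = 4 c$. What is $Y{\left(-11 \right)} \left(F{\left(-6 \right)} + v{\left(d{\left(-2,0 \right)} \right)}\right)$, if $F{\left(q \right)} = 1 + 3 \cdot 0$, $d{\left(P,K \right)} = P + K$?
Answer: $44$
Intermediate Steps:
$d{\left(P,K \right)} = K + P$
$F{\left(q \right)} = 1$ ($F{\left(q \right)} = 1 + 0 = 1$)
$v{\left(t \right)} = t$
$Y{\left(-11 \right)} \left(F{\left(-6 \right)} + v{\left(d{\left(-2,0 \right)} \right)}\right) = 4 \left(-11\right) \left(1 + \left(0 - 2\right)\right) = - 44 \left(1 - 2\right) = \left(-44\right) \left(-1\right) = 44$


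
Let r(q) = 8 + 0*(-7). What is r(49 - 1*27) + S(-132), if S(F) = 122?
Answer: 130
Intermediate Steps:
r(q) = 8 (r(q) = 8 + 0 = 8)
r(49 - 1*27) + S(-132) = 8 + 122 = 130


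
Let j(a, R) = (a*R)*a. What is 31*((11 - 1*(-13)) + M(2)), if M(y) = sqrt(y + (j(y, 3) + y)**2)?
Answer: 744 + 93*sqrt(22) ≈ 1180.2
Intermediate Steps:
j(a, R) = R*a**2 (j(a, R) = (R*a)*a = R*a**2)
M(y) = sqrt(y + (y + 3*y**2)**2) (M(y) = sqrt(y + (3*y**2 + y)**2) = sqrt(y + (y + 3*y**2)**2))
31*((11 - 1*(-13)) + M(2)) = 31*((11 - 1*(-13)) + sqrt(2*(1 + 2*(1 + 3*2)**2))) = 31*((11 + 13) + sqrt(2*(1 + 2*(1 + 6)**2))) = 31*(24 + sqrt(2*(1 + 2*7**2))) = 31*(24 + sqrt(2*(1 + 2*49))) = 31*(24 + sqrt(2*(1 + 98))) = 31*(24 + sqrt(2*99)) = 31*(24 + sqrt(198)) = 31*(24 + 3*sqrt(22)) = 744 + 93*sqrt(22)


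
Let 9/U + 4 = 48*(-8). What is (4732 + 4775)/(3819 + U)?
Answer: 1229572/493921 ≈ 2.4894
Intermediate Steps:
U = -9/388 (U = 9/(-4 + 48*(-8)) = 9/(-4 - 384) = 9/(-388) = 9*(-1/388) = -9/388 ≈ -0.023196)
(4732 + 4775)/(3819 + U) = (4732 + 4775)/(3819 - 9/388) = 9507/(1481763/388) = 9507*(388/1481763) = 1229572/493921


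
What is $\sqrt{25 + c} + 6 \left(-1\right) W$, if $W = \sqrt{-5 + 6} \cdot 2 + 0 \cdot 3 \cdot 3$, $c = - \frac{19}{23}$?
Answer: $-12 + \frac{2 \sqrt{3197}}{23} \approx -7.0833$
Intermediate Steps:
$c = - \frac{19}{23}$ ($c = \left(-19\right) \frac{1}{23} = - \frac{19}{23} \approx -0.82609$)
$W = 2$ ($W = \sqrt{1} \cdot 2 + 0 \cdot 3 = 1 \cdot 2 + 0 = 2 + 0 = 2$)
$\sqrt{25 + c} + 6 \left(-1\right) W = \sqrt{25 - \frac{19}{23}} + 6 \left(-1\right) 2 = \sqrt{\frac{556}{23}} - 12 = \frac{2 \sqrt{3197}}{23} - 12 = -12 + \frac{2 \sqrt{3197}}{23}$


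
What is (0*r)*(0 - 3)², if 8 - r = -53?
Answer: 0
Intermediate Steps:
r = 61 (r = 8 - 1*(-53) = 8 + 53 = 61)
(0*r)*(0 - 3)² = (0*61)*(0 - 3)² = 0*(-3)² = 0*9 = 0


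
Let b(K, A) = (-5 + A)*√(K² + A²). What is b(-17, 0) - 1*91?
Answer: -176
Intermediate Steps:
b(K, A) = √(A² + K²)*(-5 + A) (b(K, A) = (-5 + A)*√(A² + K²) = √(A² + K²)*(-5 + A))
b(-17, 0) - 1*91 = √(0² + (-17)²)*(-5 + 0) - 1*91 = √(0 + 289)*(-5) - 91 = √289*(-5) - 91 = 17*(-5) - 91 = -85 - 91 = -176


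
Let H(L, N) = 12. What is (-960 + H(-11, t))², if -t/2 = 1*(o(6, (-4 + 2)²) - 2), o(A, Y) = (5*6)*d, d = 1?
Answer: 898704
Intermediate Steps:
o(A, Y) = 30 (o(A, Y) = (5*6)*1 = 30*1 = 30)
t = -56 (t = -2*(30 - 2) = -2*28 = -56)
(-960 + H(-11, t))² = (-960 + 12)² = (-948)² = 898704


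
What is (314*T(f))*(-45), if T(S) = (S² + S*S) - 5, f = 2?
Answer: -42390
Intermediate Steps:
T(S) = -5 + 2*S² (T(S) = (S² + S²) - 5 = 2*S² - 5 = -5 + 2*S²)
(314*T(f))*(-45) = (314*(-5 + 2*2²))*(-45) = (314*(-5 + 2*4))*(-45) = (314*(-5 + 8))*(-45) = (314*3)*(-45) = 942*(-45) = -42390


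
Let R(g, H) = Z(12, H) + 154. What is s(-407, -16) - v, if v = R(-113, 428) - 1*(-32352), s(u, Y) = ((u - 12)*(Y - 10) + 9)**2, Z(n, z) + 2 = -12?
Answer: 118842917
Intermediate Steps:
Z(n, z) = -14 (Z(n, z) = -2 - 12 = -14)
s(u, Y) = (9 + (-12 + u)*(-10 + Y))**2 (s(u, Y) = ((-12 + u)*(-10 + Y) + 9)**2 = (9 + (-12 + u)*(-10 + Y))**2)
R(g, H) = 140 (R(g, H) = -14 + 154 = 140)
v = 32492 (v = 140 - 1*(-32352) = 140 + 32352 = 32492)
s(-407, -16) - v = (129 - 12*(-16) - 10*(-407) - 16*(-407))**2 - 1*32492 = (129 + 192 + 4070 + 6512)**2 - 32492 = 10903**2 - 32492 = 118875409 - 32492 = 118842917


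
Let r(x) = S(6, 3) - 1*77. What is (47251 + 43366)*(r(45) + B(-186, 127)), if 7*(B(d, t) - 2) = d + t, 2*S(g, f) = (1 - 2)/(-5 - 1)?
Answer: -634409617/84 ≈ -7.5525e+6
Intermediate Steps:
S(g, f) = 1/12 (S(g, f) = ((1 - 2)/(-5 - 1))/2 = (-1/(-6))/2 = (-1*(-⅙))/2 = (½)*(⅙) = 1/12)
B(d, t) = 2 + d/7 + t/7 (B(d, t) = 2 + (d + t)/7 = 2 + (d/7 + t/7) = 2 + d/7 + t/7)
r(x) = -923/12 (r(x) = 1/12 - 1*77 = 1/12 - 77 = -923/12)
(47251 + 43366)*(r(45) + B(-186, 127)) = (47251 + 43366)*(-923/12 + (2 + (⅐)*(-186) + (⅐)*127)) = 90617*(-923/12 + (2 - 186/7 + 127/7)) = 90617*(-923/12 - 45/7) = 90617*(-7001/84) = -634409617/84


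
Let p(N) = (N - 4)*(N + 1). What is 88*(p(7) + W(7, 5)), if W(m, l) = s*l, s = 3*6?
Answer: 10032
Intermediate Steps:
s = 18
p(N) = (1 + N)*(-4 + N) (p(N) = (-4 + N)*(1 + N) = (1 + N)*(-4 + N))
W(m, l) = 18*l
88*(p(7) + W(7, 5)) = 88*((-4 + 7**2 - 3*7) + 18*5) = 88*((-4 + 49 - 21) + 90) = 88*(24 + 90) = 88*114 = 10032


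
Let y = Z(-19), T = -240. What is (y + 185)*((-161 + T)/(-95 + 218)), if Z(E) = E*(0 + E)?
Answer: -72982/41 ≈ -1780.0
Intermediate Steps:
Z(E) = E² (Z(E) = E*E = E²)
y = 361 (y = (-19)² = 361)
(y + 185)*((-161 + T)/(-95 + 218)) = (361 + 185)*((-161 - 240)/(-95 + 218)) = 546*(-401/123) = -72982/41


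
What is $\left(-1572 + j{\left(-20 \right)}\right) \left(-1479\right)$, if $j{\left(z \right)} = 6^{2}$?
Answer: $2271744$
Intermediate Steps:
$j{\left(z \right)} = 36$
$\left(-1572 + j{\left(-20 \right)}\right) \left(-1479\right) = \left(-1572 + 36\right) \left(-1479\right) = \left(-1536\right) \left(-1479\right) = 2271744$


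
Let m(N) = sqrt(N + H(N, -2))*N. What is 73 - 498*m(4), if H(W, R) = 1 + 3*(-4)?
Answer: 73 - 1992*I*sqrt(7) ≈ 73.0 - 5270.3*I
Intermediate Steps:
H(W, R) = -11 (H(W, R) = 1 - 12 = -11)
m(N) = N*sqrt(-11 + N) (m(N) = sqrt(N - 11)*N = sqrt(-11 + N)*N = N*sqrt(-11 + N))
73 - 498*m(4) = 73 - 1992*sqrt(-11 + 4) = 73 - 1992*sqrt(-7) = 73 - 1992*I*sqrt(7)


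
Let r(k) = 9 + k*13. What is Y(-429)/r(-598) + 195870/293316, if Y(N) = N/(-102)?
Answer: 2152903938/3226598215 ≈ 0.66724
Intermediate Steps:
Y(N) = -N/102 (Y(N) = N*(-1/102) = -N/102)
r(k) = 9 + 13*k
Y(-429)/r(-598) + 195870/293316 = (-1/102*(-429))/(9 + 13*(-598)) + 195870/293316 = 143/(34*(9 - 7774)) + 195870*(1/293316) = (143/34)/(-7765) + 32645/48886 = (143/34)*(-1/7765) + 32645/48886 = -143/264010 + 32645/48886 = 2152903938/3226598215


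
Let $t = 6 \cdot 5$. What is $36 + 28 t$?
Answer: $876$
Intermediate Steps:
$t = 30$
$36 + 28 t = 36 + 28 \cdot 30 = 36 + 840 = 876$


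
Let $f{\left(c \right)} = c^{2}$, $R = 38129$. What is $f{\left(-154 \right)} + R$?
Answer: $61845$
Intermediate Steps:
$f{\left(-154 \right)} + R = \left(-154\right)^{2} + 38129 = 23716 + 38129 = 61845$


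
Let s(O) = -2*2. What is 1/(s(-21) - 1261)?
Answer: -1/1265 ≈ -0.00079051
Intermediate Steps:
s(O) = -4
1/(s(-21) - 1261) = 1/(-4 - 1261) = 1/(-1265) = -1/1265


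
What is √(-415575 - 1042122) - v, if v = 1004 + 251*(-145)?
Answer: 35391 + I*√1457697 ≈ 35391.0 + 1207.4*I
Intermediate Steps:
v = -35391 (v = 1004 - 36395 = -35391)
√(-415575 - 1042122) - v = √(-415575 - 1042122) - 1*(-35391) = √(-1457697) + 35391 = I*√1457697 + 35391 = 35391 + I*√1457697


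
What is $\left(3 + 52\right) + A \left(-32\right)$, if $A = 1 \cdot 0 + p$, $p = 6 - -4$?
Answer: $-265$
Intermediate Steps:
$p = 10$ ($p = 6 + 4 = 10$)
$A = 10$ ($A = 1 \cdot 0 + 10 = 0 + 10 = 10$)
$\left(3 + 52\right) + A \left(-32\right) = \left(3 + 52\right) + 10 \left(-32\right) = 55 - 320 = -265$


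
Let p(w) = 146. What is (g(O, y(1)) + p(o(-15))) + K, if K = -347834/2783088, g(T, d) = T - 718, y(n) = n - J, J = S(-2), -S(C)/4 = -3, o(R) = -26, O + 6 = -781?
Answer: -1891282213/1391544 ≈ -1359.1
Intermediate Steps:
O = -787 (O = -6 - 781 = -787)
S(C) = 12 (S(C) = -4*(-3) = 12)
J = 12
y(n) = -12 + n (y(n) = n - 1*12 = n - 12 = -12 + n)
g(T, d) = -718 + T
K = -173917/1391544 (K = -347834*1/2783088 = -173917/1391544 ≈ -0.12498)
(g(O, y(1)) + p(o(-15))) + K = ((-718 - 787) + 146) - 173917/1391544 = (-1505 + 146) - 173917/1391544 = -1359 - 173917/1391544 = -1891282213/1391544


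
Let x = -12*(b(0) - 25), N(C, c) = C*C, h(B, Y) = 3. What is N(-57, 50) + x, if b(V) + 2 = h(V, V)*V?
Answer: 3573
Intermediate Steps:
N(C, c) = C²
b(V) = -2 + 3*V
x = 324 (x = -12*((-2 + 3*0) - 25) = -12*((-2 + 0) - 25) = -12*(-2 - 25) = -12*(-27) = 324)
N(-57, 50) + x = (-57)² + 324 = 3249 + 324 = 3573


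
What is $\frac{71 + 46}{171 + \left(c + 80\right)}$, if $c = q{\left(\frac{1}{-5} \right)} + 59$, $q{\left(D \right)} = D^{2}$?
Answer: $\frac{2925}{7751} \approx 0.37737$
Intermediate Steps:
$c = \frac{1476}{25}$ ($c = \left(\frac{1}{-5}\right)^{2} + 59 = \left(- \frac{1}{5}\right)^{2} + 59 = \frac{1}{25} + 59 = \frac{1476}{25} \approx 59.04$)
$\frac{71 + 46}{171 + \left(c + 80\right)} = \frac{71 + 46}{171 + \left(\frac{1476}{25} + 80\right)} = \frac{117}{171 + \frac{3476}{25}} = \frac{117}{\frac{7751}{25}} = 117 \cdot \frac{25}{7751} = \frac{2925}{7751}$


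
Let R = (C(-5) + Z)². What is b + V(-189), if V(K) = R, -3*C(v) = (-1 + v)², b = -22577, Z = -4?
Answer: -22321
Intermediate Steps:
C(v) = -(-1 + v)²/3
R = 256 (R = (-(-1 - 5)²/3 - 4)² = (-⅓*(-6)² - 4)² = (-⅓*36 - 4)² = (-12 - 4)² = (-16)² = 256)
V(K) = 256
b + V(-189) = -22577 + 256 = -22321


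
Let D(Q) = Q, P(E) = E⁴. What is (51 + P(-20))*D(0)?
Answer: 0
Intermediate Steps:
(51 + P(-20))*D(0) = (51 + (-20)⁴)*0 = (51 + 160000)*0 = 160051*0 = 0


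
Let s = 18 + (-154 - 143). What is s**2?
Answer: 77841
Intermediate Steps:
s = -279 (s = 18 - 297 = -279)
s**2 = (-279)**2 = 77841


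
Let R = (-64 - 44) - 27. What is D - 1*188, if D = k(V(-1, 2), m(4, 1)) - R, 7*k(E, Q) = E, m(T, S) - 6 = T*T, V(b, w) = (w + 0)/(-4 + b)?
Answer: -1857/35 ≈ -53.057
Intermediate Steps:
V(b, w) = w/(-4 + b)
m(T, S) = 6 + T² (m(T, S) = 6 + T*T = 6 + T²)
k(E, Q) = E/7
R = -135 (R = -108 - 27 = -135)
D = 4723/35 (D = (2/(-4 - 1))/7 - 1*(-135) = (2/(-5))/7 + 135 = (2*(-⅕))/7 + 135 = (⅐)*(-⅖) + 135 = -2/35 + 135 = 4723/35 ≈ 134.94)
D - 1*188 = 4723/35 - 1*188 = 4723/35 - 188 = -1857/35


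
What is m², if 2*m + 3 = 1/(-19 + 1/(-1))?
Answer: 3721/1600 ≈ 2.3256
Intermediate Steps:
m = -61/40 (m = -3/2 + 1/(2*(-19 + 1/(-1))) = -3/2 + 1/(2*(-19 - 1)) = -3/2 + (½)/(-20) = -3/2 + (½)*(-1/20) = -3/2 - 1/40 = -61/40 ≈ -1.5250)
m² = (-61/40)² = 3721/1600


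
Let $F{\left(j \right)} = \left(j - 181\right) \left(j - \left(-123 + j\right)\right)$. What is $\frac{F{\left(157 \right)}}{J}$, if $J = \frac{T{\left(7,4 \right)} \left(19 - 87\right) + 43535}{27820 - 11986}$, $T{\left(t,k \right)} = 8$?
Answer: $- \frac{3595536}{3307} \approx -1087.3$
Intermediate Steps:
$F{\left(j \right)} = -22263 + 123 j$ ($F{\left(j \right)} = \left(-181 + j\right) 123 = -22263 + 123 j$)
$J = \frac{3307}{1218}$ ($J = \frac{8 \left(19 - 87\right) + 43535}{27820 - 11986} = \frac{8 \left(-68\right) + 43535}{15834} = \left(-544 + 43535\right) \frac{1}{15834} = 42991 \cdot \frac{1}{15834} = \frac{3307}{1218} \approx 2.7151$)
$\frac{F{\left(157 \right)}}{J} = \frac{-22263 + 123 \cdot 157}{\frac{3307}{1218}} = \left(-22263 + 19311\right) \frac{1218}{3307} = \left(-2952\right) \frac{1218}{3307} = - \frac{3595536}{3307}$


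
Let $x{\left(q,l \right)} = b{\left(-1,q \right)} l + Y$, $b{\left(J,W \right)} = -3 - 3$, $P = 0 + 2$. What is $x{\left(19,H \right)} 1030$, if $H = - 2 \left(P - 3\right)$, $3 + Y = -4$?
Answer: $-19570$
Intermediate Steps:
$P = 2$
$b{\left(J,W \right)} = -6$ ($b{\left(J,W \right)} = -3 - 3 = -6$)
$Y = -7$ ($Y = -3 - 4 = -7$)
$H = 2$ ($H = - 2 \left(2 - 3\right) = \left(-2\right) \left(-1\right) = 2$)
$x{\left(q,l \right)} = -7 - 6 l$ ($x{\left(q,l \right)} = - 6 l - 7 = -7 - 6 l$)
$x{\left(19,H \right)} 1030 = \left(-7 - 12\right) 1030 = \left(-19\right) 1030 = -19570$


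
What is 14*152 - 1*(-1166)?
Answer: 3294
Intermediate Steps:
14*152 - 1*(-1166) = 2128 + 1166 = 3294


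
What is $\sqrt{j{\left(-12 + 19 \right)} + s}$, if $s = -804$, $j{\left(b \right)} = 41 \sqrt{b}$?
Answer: $\sqrt{-804 + 41 \sqrt{7}} \approx 26.373 i$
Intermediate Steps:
$\sqrt{j{\left(-12 + 19 \right)} + s} = \sqrt{41 \sqrt{-12 + 19} - 804} = \sqrt{41 \sqrt{7} - 804} = \sqrt{-804 + 41 \sqrt{7}}$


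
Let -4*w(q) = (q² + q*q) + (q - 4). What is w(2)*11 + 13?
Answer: -7/2 ≈ -3.5000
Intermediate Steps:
w(q) = 1 - q²/2 - q/4 (w(q) = -((q² + q*q) + (q - 4))/4 = -((q² + q²) + (-4 + q))/4 = -(2*q² + (-4 + q))/4 = -(-4 + q + 2*q²)/4 = 1 - q²/2 - q/4)
w(2)*11 + 13 = (1 - ½*2² - ¼*2)*11 + 13 = (1 - ½*4 - ½)*11 + 13 = (1 - 2 - ½)*11 + 13 = -3/2*11 + 13 = -33/2 + 13 = -7/2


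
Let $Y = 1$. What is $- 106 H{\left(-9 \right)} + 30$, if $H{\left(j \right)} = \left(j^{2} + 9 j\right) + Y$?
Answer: $-76$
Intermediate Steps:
$H{\left(j \right)} = 1 + j^{2} + 9 j$ ($H{\left(j \right)} = \left(j^{2} + 9 j\right) + 1 = 1 + j^{2} + 9 j$)
$- 106 H{\left(-9 \right)} + 30 = - 106 \left(1 + \left(-9\right)^{2} + 9 \left(-9\right)\right) + 30 = - 106 \left(1 + 81 - 81\right) + 30 = \left(-106\right) 1 + 30 = -106 + 30 = -76$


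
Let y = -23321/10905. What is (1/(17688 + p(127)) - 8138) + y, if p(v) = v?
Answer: -316281133612/38854515 ≈ -8140.1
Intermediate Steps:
y = -23321/10905 (y = -23321*1/10905 = -23321/10905 ≈ -2.1386)
(1/(17688 + p(127)) - 8138) + y = (1/(17688 + 127) - 8138) - 23321/10905 = (1/17815 - 8138) - 23321/10905 = -144978469/17815 - 23321/10905 = -316281133612/38854515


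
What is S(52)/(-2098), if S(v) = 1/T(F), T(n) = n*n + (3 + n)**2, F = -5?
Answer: -1/60842 ≈ -1.6436e-5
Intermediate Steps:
T(n) = n**2 + (3 + n)**2
S(v) = 1/29 (S(v) = 1/((-5)**2 + (3 - 5)**2) = 1/(25 + (-2)**2) = 1/(25 + 4) = 1/29)
S(52)/(-2098) = (1/29)/(-2098) = (1/29)*(-1/2098) = -1/60842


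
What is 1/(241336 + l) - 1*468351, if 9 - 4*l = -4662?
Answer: -454307495261/970015 ≈ -4.6835e+5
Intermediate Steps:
l = 4671/4 (l = 9/4 - ¼*(-4662) = 9/4 + 2331/2 = 4671/4 ≈ 1167.8)
1/(241336 + l) - 1*468351 = 1/(241336 + 4671/4) - 1*468351 = 1/(970015/4) - 468351 = 4/970015 - 468351 = -454307495261/970015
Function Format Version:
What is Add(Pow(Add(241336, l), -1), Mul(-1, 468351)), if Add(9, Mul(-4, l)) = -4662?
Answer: Rational(-454307495261, 970015) ≈ -4.6835e+5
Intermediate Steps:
l = Rational(4671, 4) (l = Add(Rational(9, 4), Mul(Rational(-1, 4), -4662)) = Add(Rational(9, 4), Rational(2331, 2)) = Rational(4671, 4) ≈ 1167.8)
Add(Pow(Add(241336, l), -1), Mul(-1, 468351)) = Add(Pow(Add(241336, Rational(4671, 4)), -1), Mul(-1, 468351)) = Add(Pow(Rational(970015, 4), -1), -468351) = Add(Rational(4, 970015), -468351) = Rational(-454307495261, 970015)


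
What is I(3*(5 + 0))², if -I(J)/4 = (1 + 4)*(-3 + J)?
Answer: 57600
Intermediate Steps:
I(J) = 60 - 20*J (I(J) = -4*(1 + 4)*(-3 + J) = -20*(-3 + J) = -4*(-15 + 5*J) = 60 - 20*J)
I(3*(5 + 0))² = (60 - 60*(5 + 0))² = (60 - 60*5)² = (60 - 20*15)² = (60 - 300)² = (-240)² = 57600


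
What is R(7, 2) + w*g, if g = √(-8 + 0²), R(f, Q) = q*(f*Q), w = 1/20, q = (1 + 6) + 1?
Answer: 112 + I*√2/10 ≈ 112.0 + 0.14142*I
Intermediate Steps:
q = 8 (q = 7 + 1 = 8)
w = 1/20 ≈ 0.050000
R(f, Q) = 8*Q*f (R(f, Q) = 8*(f*Q) = 8*(Q*f) = 8*Q*f)
g = 2*I*√2 (g = √(-8 + 0) = √(-8) = 2*I*√2 ≈ 2.8284*I)
R(7, 2) + w*g = 8*2*7 + (2*I*√2)/20 = 112 + I*√2/10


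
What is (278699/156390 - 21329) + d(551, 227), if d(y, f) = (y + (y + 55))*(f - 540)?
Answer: -59970594601/156390 ≈ -3.8347e+5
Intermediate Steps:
d(y, f) = (-540 + f)*(55 + 2*y) (d(y, f) = (y + (55 + y))*(-540 + f) = (55 + 2*y)*(-540 + f) = (-540 + f)*(55 + 2*y))
(278699/156390 - 21329) + d(551, 227) = (278699/156390 - 21329) + (-29700 - 1080*551 + 55*227 + 2*227*551) = (278699*(1/156390) - 21329) + (-29700 - 595080 + 12485 + 250154) = (278699/156390 - 21329) - 362141 = -3335363611/156390 - 362141 = -59970594601/156390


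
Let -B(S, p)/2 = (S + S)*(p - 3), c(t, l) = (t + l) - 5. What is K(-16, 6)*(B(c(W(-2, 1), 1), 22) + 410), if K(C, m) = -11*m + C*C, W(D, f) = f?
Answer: 121220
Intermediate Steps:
K(C, m) = C² - 11*m (K(C, m) = -11*m + C² = C² - 11*m)
c(t, l) = -5 + l + t (c(t, l) = (l + t) - 5 = -5 + l + t)
B(S, p) = -4*S*(-3 + p) (B(S, p) = -2*(S + S)*(p - 3) = -2*2*S*(-3 + p) = -4*S*(-3 + p))
K(-16, 6)*(B(c(W(-2, 1), 1), 22) + 410) = ((-16)² - 11*6)*(4*(-5 + 1 + 1)*(3 - 1*22) + 410) = (256 - 66)*(4*(-3)*(3 - 22) + 410) = 190*(4*(-3)*(-19) + 410) = 190*(228 + 410) = 190*638 = 121220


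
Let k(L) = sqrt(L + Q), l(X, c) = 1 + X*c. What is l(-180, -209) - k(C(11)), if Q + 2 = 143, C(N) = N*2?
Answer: 37621 - sqrt(163) ≈ 37608.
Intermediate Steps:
C(N) = 2*N
Q = 141 (Q = -2 + 143 = 141)
k(L) = sqrt(141 + L) (k(L) = sqrt(L + 141) = sqrt(141 + L))
l(-180, -209) - k(C(11)) = (1 - 180*(-209)) - sqrt(141 + 2*11) = (1 + 37620) - sqrt(141 + 22) = 37621 - sqrt(163)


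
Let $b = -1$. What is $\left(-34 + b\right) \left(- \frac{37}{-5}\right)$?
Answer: $-259$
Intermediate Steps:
$\left(-34 + b\right) \left(- \frac{37}{-5}\right) = \left(-34 - 1\right) \left(- \frac{37}{-5}\right) = - 35 \left(\left(-37\right) \left(- \frac{1}{5}\right)\right) = \left(-35\right) \frac{37}{5} = -259$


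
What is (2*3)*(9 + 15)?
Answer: 144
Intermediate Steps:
(2*3)*(9 + 15) = 6*24 = 144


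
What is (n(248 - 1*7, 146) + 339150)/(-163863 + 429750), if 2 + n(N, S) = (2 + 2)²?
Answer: 339164/265887 ≈ 1.2756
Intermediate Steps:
n(N, S) = 14 (n(N, S) = -2 + (2 + 2)² = -2 + 4² = -2 + 16 = 14)
(n(248 - 1*7, 146) + 339150)/(-163863 + 429750) = (14 + 339150)/(-163863 + 429750) = 339164/265887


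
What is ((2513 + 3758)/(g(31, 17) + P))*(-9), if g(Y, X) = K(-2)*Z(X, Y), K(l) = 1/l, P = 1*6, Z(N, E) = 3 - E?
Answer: -56439/20 ≈ -2821.9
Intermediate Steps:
P = 6
g(Y, X) = -3/2 + Y/2 (g(Y, X) = (3 - Y)/(-2) = -(3 - Y)/2 = -3/2 + Y/2)
((2513 + 3758)/(g(31, 17) + P))*(-9) = ((2513 + 3758)/((-3/2 + (½)*31) + 6))*(-9) = (6271/((-3/2 + 31/2) + 6))*(-9) = (6271/(14 + 6))*(-9) = (6271/20)*(-9) = -56439/20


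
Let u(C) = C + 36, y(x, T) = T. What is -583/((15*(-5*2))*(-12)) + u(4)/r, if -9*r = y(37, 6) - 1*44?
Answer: 312923/34200 ≈ 9.1498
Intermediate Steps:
r = 38/9 (r = -(6 - 1*44)/9 = -(6 - 44)/9 = -1/9*(-38) = 38/9 ≈ 4.2222)
u(C) = 36 + C
-583/((15*(-5*2))*(-12)) + u(4)/r = -583/((15*(-5*2))*(-12)) + (36 + 4)/(38/9) = -583/((15*(-10))*(-12)) + 40*(9/38) = -583/((-150*(-12))) + 180/19 = -583/1800 + 180/19 = 312923/34200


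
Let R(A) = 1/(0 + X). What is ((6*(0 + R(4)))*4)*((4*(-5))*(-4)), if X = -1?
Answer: -1920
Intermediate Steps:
R(A) = -1 (R(A) = 1/(0 - 1) = 1/(-1) = -1)
((6*(0 + R(4)))*4)*((4*(-5))*(-4)) = ((6*(0 - 1))*4)*((4*(-5))*(-4)) = ((6*(-1))*4)*(-20*(-4)) = -6*4*80 = -24*80 = -1920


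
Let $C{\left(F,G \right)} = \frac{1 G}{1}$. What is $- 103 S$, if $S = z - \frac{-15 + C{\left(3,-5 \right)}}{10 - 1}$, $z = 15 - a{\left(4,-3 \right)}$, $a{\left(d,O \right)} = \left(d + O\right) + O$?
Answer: $- \frac{17819}{9} \approx -1979.9$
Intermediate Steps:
$C{\left(F,G \right)} = G$ ($C{\left(F,G \right)} = G 1 = G$)
$a{\left(d,O \right)} = d + 2 O$ ($a{\left(d,O \right)} = \left(O + d\right) + O = d + 2 O$)
$z = 17$ ($z = 15 - \left(4 + 2 \left(-3\right)\right) = 15 - \left(4 - 6\right) = 15 - -2 = 15 + 2 = 17$)
$S = \frac{173}{9}$ ($S = 17 - \frac{-15 - 5}{10 - 1} = 17 - - \frac{20}{9} = 17 + \frac{20}{9} = \frac{173}{9} \approx 19.222$)
$- 103 S = \left(-103\right) \frac{173}{9} = - \frac{17819}{9}$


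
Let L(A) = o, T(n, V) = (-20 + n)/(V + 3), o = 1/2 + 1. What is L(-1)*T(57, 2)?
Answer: 111/10 ≈ 11.100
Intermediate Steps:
o = 3/2 (o = 1*(1/2) + 1 = 1/2 + 1 = 3/2 ≈ 1.5000)
T(n, V) = (-20 + n)/(3 + V)
L(A) = 3/2
L(-1)*T(57, 2) = 3*((-20 + 57)/(3 + 2))/2 = 3*(37/5)/2 = 3*((1/5)*37)/2 = (3/2)*(37/5) = 111/10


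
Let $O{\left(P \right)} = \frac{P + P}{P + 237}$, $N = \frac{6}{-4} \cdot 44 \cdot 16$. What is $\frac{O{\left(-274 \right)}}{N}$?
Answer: $- \frac{137}{9768} \approx -0.014025$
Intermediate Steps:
$N = -1056$ ($N = 6 \left(- \frac{1}{4}\right) 44 \cdot 16 = \left(- \frac{3}{2}\right) 44 \cdot 16 = \left(-66\right) 16 = -1056$)
$O{\left(P \right)} = \frac{2 P}{237 + P}$
$\frac{O{\left(-274 \right)}}{N} = \frac{2 \left(-274\right) \frac{1}{237 - 274}}{-1056} = 2 \left(-274\right) \frac{1}{-37} \left(- \frac{1}{1056}\right) = 2 \left(-274\right) \left(- \frac{1}{37}\right) \left(- \frac{1}{1056}\right) = \frac{548}{37} \left(- \frac{1}{1056}\right) = - \frac{137}{9768}$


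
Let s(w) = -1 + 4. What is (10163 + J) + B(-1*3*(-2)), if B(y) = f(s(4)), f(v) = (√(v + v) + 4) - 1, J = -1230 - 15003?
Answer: -6067 + √6 ≈ -6064.5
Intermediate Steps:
s(w) = 3
J = -16233
f(v) = 3 + √2*√v (f(v) = (√(2*v) + 4) - 1 = (√2*√v + 4) - 1 = (4 + √2*√v) - 1 = 3 + √2*√v)
B(y) = 3 + √6 (B(y) = 3 + √2*√3 = 3 + √6)
(10163 + J) + B(-1*3*(-2)) = (10163 - 16233) + (3 + √6) = -6070 + (3 + √6) = -6067 + √6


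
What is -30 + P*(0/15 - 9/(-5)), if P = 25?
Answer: 15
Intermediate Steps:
-30 + P*(0/15 - 9/(-5)) = -30 + 25*(0/15 - 9/(-5)) = -30 + 25*(0*(1/15) - 9*(-⅕)) = -30 + 25*(0 + 9/5) = -30 + 25*(9/5) = -30 + 45 = 15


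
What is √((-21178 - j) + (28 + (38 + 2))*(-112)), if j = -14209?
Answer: I*√14585 ≈ 120.77*I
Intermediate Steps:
√((-21178 - j) + (28 + (38 + 2))*(-112)) = √((-21178 - 1*(-14209)) + (28 + (38 + 2))*(-112)) = √((-21178 + 14209) + (28 + 40)*(-112)) = √(-6969 + 68*(-112)) = √(-6969 - 7616) = √(-14585) = I*√14585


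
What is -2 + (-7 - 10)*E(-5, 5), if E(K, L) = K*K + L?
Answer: -512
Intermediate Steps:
E(K, L) = L + K**2 (E(K, L) = K**2 + L = L + K**2)
-2 + (-7 - 10)*E(-5, 5) = -2 + (-7 - 10)*(5 + (-5)**2) = -2 - 17*(5 + 25) = -2 - 17*30 = -2 - 510 = -512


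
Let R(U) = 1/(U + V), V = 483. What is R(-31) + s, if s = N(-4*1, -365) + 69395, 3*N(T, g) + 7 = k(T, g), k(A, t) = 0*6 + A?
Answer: 94094651/1356 ≈ 69391.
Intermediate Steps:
k(A, t) = A (k(A, t) = 0 + A = A)
N(T, g) = -7/3 + T/3
R(U) = 1/(483 + U) (R(U) = 1/(U + 483) = 1/(483 + U))
s = 208174/3 (s = (-7/3 + (-4*1)/3) + 69395 = (-7/3 + (⅓)*(-4)) + 69395 = (-7/3 - 4/3) + 69395 = -11/3 + 69395 = 208174/3 ≈ 69391.)
R(-31) + s = 1/(483 - 31) + 208174/3 = 1/452 + 208174/3 = 94094651/1356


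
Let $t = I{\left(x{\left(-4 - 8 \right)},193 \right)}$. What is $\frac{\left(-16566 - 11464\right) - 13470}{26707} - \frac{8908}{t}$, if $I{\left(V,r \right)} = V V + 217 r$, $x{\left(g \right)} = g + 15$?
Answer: $- \frac{988170478}{559378115} \approx -1.7666$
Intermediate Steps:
$x{\left(g \right)} = 15 + g$
$I{\left(V,r \right)} = V^{2} + 217 r$
$t = 41890$ ($t = \left(15 - 12\right)^{2} + 217 \cdot 193 = \left(15 - 12\right)^{2} + 41881 = 3^{2} + 41881 = 9 + 41881 = 41890$)
$\frac{\left(-16566 - 11464\right) - 13470}{26707} - \frac{8908}{t} = \frac{\left(-16566 - 11464\right) - 13470}{26707} - \frac{8908}{41890} = \left(-28030 - 13470\right) \frac{1}{26707} - \frac{4454}{20945} = \left(-41500\right) \frac{1}{26707} - \frac{4454}{20945} = - \frac{41500}{26707} - \frac{4454}{20945} = - \frac{988170478}{559378115}$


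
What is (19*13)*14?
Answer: 3458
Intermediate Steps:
(19*13)*14 = 247*14 = 3458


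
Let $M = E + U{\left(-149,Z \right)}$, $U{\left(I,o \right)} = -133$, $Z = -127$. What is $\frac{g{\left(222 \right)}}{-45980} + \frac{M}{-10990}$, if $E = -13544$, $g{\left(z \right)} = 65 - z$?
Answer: $\frac{63059389}{50532020} \approx 1.2479$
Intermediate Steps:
$M = -13677$ ($M = -13544 - 133 = -13677$)
$\frac{g{\left(222 \right)}}{-45980} + \frac{M}{-10990} = \frac{65 - 222}{-45980} - \frac{13677}{-10990} = \left(65 - 222\right) \left(- \frac{1}{45980}\right) - - \frac{13677}{10990} = \left(-157\right) \left(- \frac{1}{45980}\right) + \frac{13677}{10990} = \frac{157}{45980} + \frac{13677}{10990} = \frac{63059389}{50532020}$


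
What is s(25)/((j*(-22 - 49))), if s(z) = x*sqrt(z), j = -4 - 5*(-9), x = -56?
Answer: 280/2911 ≈ 0.096187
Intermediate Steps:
j = 41 (j = -4 + 45 = 41)
s(z) = -56*sqrt(z)
s(25)/((j*(-22 - 49))) = (-56*sqrt(25))/((41*(-22 - 49))) = (-56*5)/((41*(-71))) = -280/(-2911) = -280*(-1/2911) = 280/2911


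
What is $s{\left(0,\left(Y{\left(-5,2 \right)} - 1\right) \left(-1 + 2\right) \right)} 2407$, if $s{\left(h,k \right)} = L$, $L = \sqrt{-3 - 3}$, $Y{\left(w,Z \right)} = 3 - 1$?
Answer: $2407 i \sqrt{6} \approx 5895.9 i$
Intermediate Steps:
$Y{\left(w,Z \right)} = 2$
$L = i \sqrt{6}$ ($L = \sqrt{-6} = i \sqrt{6} \approx 2.4495 i$)
$s{\left(h,k \right)} = i \sqrt{6}$
$s{\left(0,\left(Y{\left(-5,2 \right)} - 1\right) \left(-1 + 2\right) \right)} 2407 = i \sqrt{6} \cdot 2407 = 2407 i \sqrt{6}$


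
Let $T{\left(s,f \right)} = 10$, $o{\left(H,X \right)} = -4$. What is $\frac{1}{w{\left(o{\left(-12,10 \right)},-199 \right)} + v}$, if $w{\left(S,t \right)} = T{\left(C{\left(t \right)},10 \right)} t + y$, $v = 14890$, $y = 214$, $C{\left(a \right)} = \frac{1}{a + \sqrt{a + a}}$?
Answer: $\frac{1}{13114} \approx 7.6254 \cdot 10^{-5}$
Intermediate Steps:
$C{\left(a \right)} = \frac{1}{a + \sqrt{2} \sqrt{a}}$ ($C{\left(a \right)} = \frac{1}{a + \sqrt{2 a}} = \frac{1}{a + \sqrt{2} \sqrt{a}}$)
$w{\left(S,t \right)} = 214 + 10 t$ ($w{\left(S,t \right)} = 10 t + 214 = 214 + 10 t$)
$\frac{1}{w{\left(o{\left(-12,10 \right)},-199 \right)} + v} = \frac{1}{\left(214 + 10 \left(-199\right)\right) + 14890} = \frac{1}{\left(214 - 1990\right) + 14890} = \frac{1}{-1776 + 14890} = \frac{1}{13114}$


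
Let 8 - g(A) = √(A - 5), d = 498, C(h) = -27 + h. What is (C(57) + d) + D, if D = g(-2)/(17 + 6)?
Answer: 12152/23 - I*√7/23 ≈ 528.35 - 0.11503*I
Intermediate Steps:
g(A) = 8 - √(-5 + A) (g(A) = 8 - √(A - 5) = 8 - √(-5 + A))
D = 8/23 - I*√7/23 (D = (8 - √(-5 - 2))/(17 + 6) = (8 - √(-7))/23 = (8 - I*√7)/23 = 8/23 - I*√7/23 ≈ 0.34783 - 0.11503*I)
(C(57) + d) + D = ((-27 + 57) + 498) + (8/23 - I*√7/23) = (30 + 498) + (8/23 - I*√7/23) = 528 + (8/23 - I*√7/23) = 12152/23 - I*√7/23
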